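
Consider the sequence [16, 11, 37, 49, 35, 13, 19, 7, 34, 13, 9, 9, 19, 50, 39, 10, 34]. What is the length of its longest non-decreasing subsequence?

Scanning left to right, the best length ending at each element is: 16→1, 11→1, 37→2, 49→3, 35→2, 13→2, 19→3, 7→1, 34→4, 13→3, 9→2, 9→3, 19→4, 50→5, 39→5, 10→4, 34→5.
So the longest non-decreasing subsequence has length 5, e.g. 11, 13, 19, 34, 50.

5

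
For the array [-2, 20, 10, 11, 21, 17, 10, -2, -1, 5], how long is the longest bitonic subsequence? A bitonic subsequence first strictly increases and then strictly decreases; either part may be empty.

Let inc[i] be the LIS ending at i and dec[i] the longest strictly decreasing subsequence starting at i. inc = [1, 2, 2, 3, 4, 4, 2, 1, 2, 3], dec = [1, 4, 2, 3, 4, 3, 2, 1, 1, 1].
max_i inc[i]+dec[i]−1 = 7, with one witness -2, 10, 11, 21, 17, 10, 5.

7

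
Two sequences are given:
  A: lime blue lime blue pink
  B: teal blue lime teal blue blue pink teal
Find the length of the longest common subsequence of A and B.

A longest common subsequence is lime, blue, blue, pink (length 4); the LCS DP confirms no longer common subsequence exists.

4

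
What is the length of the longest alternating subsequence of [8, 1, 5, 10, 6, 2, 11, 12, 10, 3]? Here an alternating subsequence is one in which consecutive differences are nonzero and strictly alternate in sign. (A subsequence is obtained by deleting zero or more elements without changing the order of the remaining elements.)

A longest alternating subsequence is 8, 1, 10, 6, 11, 10 (positions 1,2,4,5,7,9); its 5 consecutive differences strictly alternate in sign, and length 6 is optimal.

6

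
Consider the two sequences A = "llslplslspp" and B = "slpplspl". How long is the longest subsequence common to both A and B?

Backtracking the LCS table gives one alignment: s (A3,B1) → l (A4,B2) → p (A5,B4) → l (A6,B5) → s (A7,B6) → l (A8,B8).
So the longest common subsequence has length 6.

6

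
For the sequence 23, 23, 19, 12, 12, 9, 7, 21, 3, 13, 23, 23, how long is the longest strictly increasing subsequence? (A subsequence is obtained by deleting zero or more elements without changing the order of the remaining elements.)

3

One longest increasing subsequence is 19, 21, 23 (positions 3,8,11), of length 3; no longer one exists.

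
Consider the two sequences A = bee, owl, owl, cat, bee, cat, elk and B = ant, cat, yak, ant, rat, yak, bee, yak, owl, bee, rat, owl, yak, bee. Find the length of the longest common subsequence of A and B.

4

Backtracking the LCS table gives one alignment: bee (A1,B7) → owl (A2,B9) → owl (A3,B12) → bee (A5,B14).
So the longest common subsequence has length 4.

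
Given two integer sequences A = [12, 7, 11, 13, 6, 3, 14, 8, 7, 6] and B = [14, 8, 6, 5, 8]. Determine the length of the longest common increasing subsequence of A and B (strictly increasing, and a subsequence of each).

2

For each value that appears in both, track the longest common increasing run ending there.
The best achievable length is 2; one witness is 6, 8 (A-positions 5,8, B-positions 3,5).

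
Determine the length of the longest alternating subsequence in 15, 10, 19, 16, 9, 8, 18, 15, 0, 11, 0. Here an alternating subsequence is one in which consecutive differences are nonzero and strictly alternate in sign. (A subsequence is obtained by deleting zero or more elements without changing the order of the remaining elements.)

Track the best alternating length ending on an up-step vs a down-step at each position: up/down = 1/1, 1/2, 3/1, 3/4, 1/4, 1/4, 5/4, 5/6, 1/6, 7/6, 1/8.
The maximum over both is 8; one such subsequence is 15, 10, 19, 16, 18, 0, 11, 0.

8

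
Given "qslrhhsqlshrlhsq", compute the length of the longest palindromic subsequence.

Using dp[i][j] = 2 + dp[i+1][j−1] if the ends match, else max(dp[i+1][j], dp[i][j−1]):
dp[1][16] = 13. A witness is qslrhslshrlsq at positions 1,2,3,4,5,7,9,10,11,12,13,15,16.

13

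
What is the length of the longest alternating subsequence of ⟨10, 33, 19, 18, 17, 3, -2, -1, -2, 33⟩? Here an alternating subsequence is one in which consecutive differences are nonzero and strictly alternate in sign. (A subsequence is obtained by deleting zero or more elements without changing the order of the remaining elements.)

A longest alternating subsequence is 10, 33, -2, -1, -2, 33 (positions 1,2,7,8,9,10); its 5 consecutive differences strictly alternate in sign, and length 6 is optimal.

6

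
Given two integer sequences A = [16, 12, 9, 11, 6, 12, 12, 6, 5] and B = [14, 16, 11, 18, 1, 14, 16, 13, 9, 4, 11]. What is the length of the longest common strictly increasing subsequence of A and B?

For each value that appears in both, track the longest common increasing run ending there.
The best achievable length is 2; one witness is 9, 11 (A-positions 3,4, B-positions 9,11).

2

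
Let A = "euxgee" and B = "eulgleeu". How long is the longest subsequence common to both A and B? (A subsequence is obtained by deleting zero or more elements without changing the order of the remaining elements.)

5

A longest common subsequence is eugee (length 5); the LCS DP confirms no longer common subsequence exists.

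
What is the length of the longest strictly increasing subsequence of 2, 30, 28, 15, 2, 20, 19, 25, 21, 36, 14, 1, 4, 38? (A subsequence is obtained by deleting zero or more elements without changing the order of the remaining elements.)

6

Let dp[i] be the longest increasing subsequence ending at position i. Then dp = [1, 2, 2, 2, 1, 3, 3, 4, 4, 5, 2, 1, 2, 6].
The maximum is 6; one witness is 2, 15, 20, 25, 36, 38 at positions 1,4,6,8,10,14.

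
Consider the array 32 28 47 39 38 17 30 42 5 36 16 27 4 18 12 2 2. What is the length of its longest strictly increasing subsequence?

Scanning left to right, the best length ending at each element is: 32→1, 28→1, 47→2, 39→2, 38→2, 17→1, 30→2, 42→3, 5→1, 36→3, 16→2, 27→3, 4→1, 18→3, 12→2, 2→1, 2→1.
So the longest increasing subsequence has length 3, e.g. 32, 39, 42.

3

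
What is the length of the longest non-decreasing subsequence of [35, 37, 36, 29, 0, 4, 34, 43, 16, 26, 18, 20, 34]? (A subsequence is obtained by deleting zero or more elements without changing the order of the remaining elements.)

Let dp[i] be the longest non-decreasing subsequence ending at position i. Then dp = [1, 2, 2, 1, 1, 2, 3, 4, 3, 4, 4, 5, 6].
The maximum is 6; one witness is 0, 4, 16, 18, 20, 34 at positions 5,6,9,11,12,13.

6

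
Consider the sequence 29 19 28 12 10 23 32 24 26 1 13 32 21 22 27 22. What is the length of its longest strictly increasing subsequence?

One longest increasing subsequence is 19, 23, 24, 26, 32 (positions 2,6,8,9,12), of length 5; no longer one exists.

5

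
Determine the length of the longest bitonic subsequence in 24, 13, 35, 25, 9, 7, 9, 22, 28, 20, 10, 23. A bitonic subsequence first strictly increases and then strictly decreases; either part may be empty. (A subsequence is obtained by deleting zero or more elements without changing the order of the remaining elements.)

6

Let inc[i] be the LIS ending at i and dec[i] the longest strictly decreasing subsequence starting at i. inc = [1, 1, 2, 2, 1, 1, 2, 3, 4, 3, 3, 4], dec = [4, 3, 5, 4, 2, 1, 1, 3, 3, 2, 1, 1].
max_i inc[i]+dec[i]−1 = 6, with one witness 24, 35, 25, 22, 20, 10.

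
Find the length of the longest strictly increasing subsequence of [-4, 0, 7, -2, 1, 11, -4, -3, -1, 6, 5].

4

Scanning left to right, the best length ending at each element is: -4→1, 0→2, 7→3, -2→2, 1→3, 11→4, -4→1, -3→2, -1→3, 6→4, 5→4.
So the longest increasing subsequence has length 4, e.g. -4, 0, 7, 11.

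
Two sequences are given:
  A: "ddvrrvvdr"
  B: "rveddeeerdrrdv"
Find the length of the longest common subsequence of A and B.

Backtracking the LCS table gives one alignment: d (A1,B5) → d (A2,B10) → r (A4,B11) → r (A5,B12) → v (A7,B14).
So the longest common subsequence has length 5.

5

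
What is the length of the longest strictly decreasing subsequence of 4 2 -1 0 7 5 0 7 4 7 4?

One longest decreasing subsequence is 4, 2, -1 (positions 1,2,3), of length 3; no longer one exists.

3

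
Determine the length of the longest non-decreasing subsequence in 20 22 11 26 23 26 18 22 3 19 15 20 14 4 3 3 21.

5

Let dp[i] be the longest non-decreasing subsequence ending at position i. Then dp = [1, 2, 1, 3, 3, 4, 2, 3, 1, 3, 2, 4, 2, 2, 2, 3, 5].
The maximum is 5; one witness is 11, 18, 19, 20, 21 at positions 3,7,10,12,17.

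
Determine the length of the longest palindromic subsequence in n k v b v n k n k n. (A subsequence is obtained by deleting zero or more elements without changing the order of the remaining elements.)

Using dp[i][j] = 2 + dp[i+1][j−1] if the ends match, else max(dp[i+1][j], dp[i][j−1]):
dp[1][10] = 7. A witness is nknknkn at positions 1,2,6,7,8,9,10.

7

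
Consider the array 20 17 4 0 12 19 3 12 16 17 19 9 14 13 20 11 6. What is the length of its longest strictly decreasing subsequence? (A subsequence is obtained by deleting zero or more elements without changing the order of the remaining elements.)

Scanning left to right, the best length ending at each element is: 20→1, 17→2, 4→3, 0→4, 12→3, 19→2, 3→4, 12→3, 16→3, 17→3, 19→2, 9→4, 14→4, 13→5, 20→1, 11→6, 6→7.
So the longest decreasing subsequence has length 7, e.g. 20, 17, 16, 14, 13, 11, 6.

7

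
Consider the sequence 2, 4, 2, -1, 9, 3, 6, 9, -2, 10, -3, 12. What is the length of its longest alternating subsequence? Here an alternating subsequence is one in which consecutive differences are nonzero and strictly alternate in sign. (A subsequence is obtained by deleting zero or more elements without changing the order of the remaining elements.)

10

Track the best alternating length ending on an up-step vs a down-step at each position: up/down = 1/1, 2/1, 1/3, 1/3, 4/1, 4/5, 6/5, 6/1, 1/7, 8/1, 1/9, 10/1.
The maximum over both is 10; one such subsequence is 2, 4, 2, 9, 3, 6, -2, 10, -3, 12.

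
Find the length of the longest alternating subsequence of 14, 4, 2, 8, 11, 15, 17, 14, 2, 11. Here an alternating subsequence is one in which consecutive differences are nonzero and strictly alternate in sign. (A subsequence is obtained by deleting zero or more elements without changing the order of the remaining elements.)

Track the best alternating length ending on an up-step vs a down-step at each position: up/down = 1/1, 1/2, 1/2, 3/2, 3/2, 3/1, 3/1, 3/4, 1/4, 5/4.
The maximum over both is 5; one such subsequence is 14, 4, 8, 2, 11.

5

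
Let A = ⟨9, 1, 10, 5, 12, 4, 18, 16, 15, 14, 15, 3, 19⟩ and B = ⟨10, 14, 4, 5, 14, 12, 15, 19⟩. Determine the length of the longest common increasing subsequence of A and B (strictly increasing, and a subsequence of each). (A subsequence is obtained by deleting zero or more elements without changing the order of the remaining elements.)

4

For each value that appears in both, track the longest common increasing run ending there.
The best achievable length is 4; one witness is 10, 12, 15, 19 (A-positions 3,5,9,13, B-positions 1,6,7,8).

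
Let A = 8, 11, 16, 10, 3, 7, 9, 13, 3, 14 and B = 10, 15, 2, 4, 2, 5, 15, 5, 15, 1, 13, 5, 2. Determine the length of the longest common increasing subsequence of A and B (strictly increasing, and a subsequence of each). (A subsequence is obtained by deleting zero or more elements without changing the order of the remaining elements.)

2

For each value that appears in both, track the longest common increasing run ending there.
The best achievable length is 2; one witness is 10, 13 (A-positions 4,8, B-positions 1,11).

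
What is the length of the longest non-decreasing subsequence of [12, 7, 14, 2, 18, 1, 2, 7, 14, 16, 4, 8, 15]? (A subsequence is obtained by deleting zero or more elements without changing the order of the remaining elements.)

Scanning left to right, the best length ending at each element is: 12→1, 7→1, 14→2, 2→1, 18→3, 1→1, 2→2, 7→3, 14→4, 16→5, 4→3, 8→4, 15→5.
So the longest non-decreasing subsequence has length 5, e.g. 2, 2, 7, 14, 16.

5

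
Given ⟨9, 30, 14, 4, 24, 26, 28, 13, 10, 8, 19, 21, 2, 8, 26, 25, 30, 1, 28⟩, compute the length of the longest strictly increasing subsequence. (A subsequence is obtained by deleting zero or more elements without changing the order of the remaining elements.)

6

Let dp[i] be the longest increasing subsequence ending at position i. Then dp = [1, 2, 2, 1, 3, 4, 5, 2, 2, 2, 3, 4, 1, 2, 5, 5, 6, 1, 6].
The maximum is 6; one witness is 9, 14, 24, 26, 28, 30 at positions 1,3,5,6,7,17.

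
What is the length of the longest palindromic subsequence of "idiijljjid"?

One longest palindromic subsequence is dijjjid (positions 2,3,5,7,8,9,10); it reads the same forward and backward, and the interval DP gives dp[1][10] = 7.

7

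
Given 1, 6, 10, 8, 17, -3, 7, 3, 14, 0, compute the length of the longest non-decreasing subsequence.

Let dp[i] be the longest non-decreasing subsequence ending at position i. Then dp = [1, 2, 3, 3, 4, 1, 3, 2, 4, 2].
The maximum is 4; one witness is 1, 6, 10, 17 at positions 1,2,3,5.

4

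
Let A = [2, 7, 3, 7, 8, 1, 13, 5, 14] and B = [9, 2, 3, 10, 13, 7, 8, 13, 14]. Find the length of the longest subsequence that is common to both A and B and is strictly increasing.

6

For each value that appears in both, track the longest common increasing run ending there.
The best achievable length is 6; one witness is 2, 3, 7, 8, 13, 14 (A-positions 1,3,4,5,7,9, B-positions 2,3,6,7,8,9).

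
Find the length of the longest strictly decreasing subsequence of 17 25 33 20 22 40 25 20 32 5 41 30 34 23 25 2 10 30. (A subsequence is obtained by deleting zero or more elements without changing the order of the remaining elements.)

5

Let dp[i] be the longest decreasing subsequence ending at position i. Then dp = [1, 1, 1, 2, 2, 1, 2, 3, 2, 4, 1, 3, 2, 4, 4, 5, 5, 3].
The maximum is 5; one witness is 25, 22, 20, 5, 2 at positions 2,5,8,10,16.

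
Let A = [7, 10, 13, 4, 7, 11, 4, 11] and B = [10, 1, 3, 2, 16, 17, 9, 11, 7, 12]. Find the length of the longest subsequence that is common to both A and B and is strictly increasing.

2

For each value that appears in both, track the longest common increasing run ending there.
The best achievable length is 2; one witness is 10, 11 (A-positions 2,6, B-positions 1,8).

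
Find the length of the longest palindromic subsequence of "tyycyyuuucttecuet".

8

One longest palindromic subsequence is tucttcut (positions 1,9,10,11,12,14,15,17); it reads the same forward and backward, and the interval DP gives dp[1][17] = 8.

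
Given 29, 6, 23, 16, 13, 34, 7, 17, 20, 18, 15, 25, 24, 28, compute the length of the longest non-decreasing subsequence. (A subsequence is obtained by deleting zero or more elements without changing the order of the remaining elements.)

Let dp[i] be the longest non-decreasing subsequence ending at position i. Then dp = [1, 1, 2, 2, 2, 3, 2, 3, 4, 4, 3, 5, 5, 6].
The maximum is 6; one witness is 6, 16, 17, 20, 25, 28 at positions 2,4,8,9,12,14.

6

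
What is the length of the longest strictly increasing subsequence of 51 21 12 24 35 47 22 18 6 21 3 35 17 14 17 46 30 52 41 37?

Scanning left to right, the best length ending at each element is: 51→1, 21→1, 12→1, 24→2, 35→3, 47→4, 22→2, 18→2, 6→1, 21→3, 3→1, 35→4, 17→2, 14→2, 17→3, 46→5, 30→4, 52→6, 41→5, 37→5.
So the longest increasing subsequence has length 6, e.g. 12, 18, 21, 35, 46, 52.

6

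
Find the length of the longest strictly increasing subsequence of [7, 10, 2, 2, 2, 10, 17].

Let dp[i] be the longest increasing subsequence ending at position i. Then dp = [1, 2, 1, 1, 1, 2, 3].
The maximum is 3; one witness is 7, 10, 17 at positions 1,2,7.

3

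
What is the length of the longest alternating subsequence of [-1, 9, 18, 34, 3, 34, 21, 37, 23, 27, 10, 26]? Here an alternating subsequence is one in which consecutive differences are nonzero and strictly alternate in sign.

Track the best alternating length ending on an up-step vs a down-step at each position: up/down = 1/1, 2/1, 2/1, 2/1, 2/3, 4/1, 4/5, 6/1, 6/7, 8/7, 4/9, 10/9.
The maximum over both is 10; one such subsequence is -1, 9, 3, 34, 21, 37, 23, 27, 10, 26.

10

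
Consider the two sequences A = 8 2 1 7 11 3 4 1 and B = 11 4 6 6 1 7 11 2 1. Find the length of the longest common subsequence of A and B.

4

A longest common subsequence is 1, 7, 11, 1 (length 4); the LCS DP confirms no longer common subsequence exists.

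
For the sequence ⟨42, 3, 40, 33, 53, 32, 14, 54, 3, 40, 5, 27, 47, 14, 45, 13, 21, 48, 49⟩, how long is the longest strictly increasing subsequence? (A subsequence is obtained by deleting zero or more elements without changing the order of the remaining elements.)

Let dp[i] be the longest increasing subsequence ending at position i. Then dp = [1, 1, 2, 2, 3, 2, 2, 4, 1, 3, 2, 3, 4, 3, 4, 3, 4, 5, 6].
The maximum is 6; one witness is 3, 33, 40, 47, 48, 49 at positions 2,4,10,13,18,19.

6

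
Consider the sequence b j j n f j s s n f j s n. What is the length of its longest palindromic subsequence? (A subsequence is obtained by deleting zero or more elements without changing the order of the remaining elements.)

6

Using dp[i][j] = 2 + dp[i+1][j−1] if the ends match, else max(dp[i+1][j], dp[i][j−1]):
dp[1][13] = 6. A witness is njssjn at positions 4,6,7,8,11,13.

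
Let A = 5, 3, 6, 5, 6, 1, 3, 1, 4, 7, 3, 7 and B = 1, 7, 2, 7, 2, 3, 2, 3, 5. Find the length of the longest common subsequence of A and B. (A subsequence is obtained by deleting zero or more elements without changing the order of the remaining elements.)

3

A longest common subsequence is 1, 3, 3 (length 3); the LCS DP confirms no longer common subsequence exists.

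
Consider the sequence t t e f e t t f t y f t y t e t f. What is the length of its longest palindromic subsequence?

11

One longest palindromic subsequence is fettfyfttef (positions 4,5,6,7,8,10,11,12,14,15,17); it reads the same forward and backward, and the interval DP gives dp[1][17] = 11.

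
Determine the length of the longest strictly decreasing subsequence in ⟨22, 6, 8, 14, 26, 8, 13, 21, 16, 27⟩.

Scanning left to right, the best length ending at each element is: 22→1, 6→2, 8→2, 14→2, 26→1, 8→3, 13→3, 21→2, 16→3, 27→1.
So the longest decreasing subsequence has length 3, e.g. 22, 14, 8.

3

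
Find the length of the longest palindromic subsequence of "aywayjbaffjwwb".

6

One longest palindromic subsequence is wjffjw (positions 3,6,9,10,11,13); it reads the same forward and backward, and the interval DP gives dp[1][14] = 6.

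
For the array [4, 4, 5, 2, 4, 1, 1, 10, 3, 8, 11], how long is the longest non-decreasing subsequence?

Let dp[i] be the longest non-decreasing subsequence ending at position i. Then dp = [1, 2, 3, 1, 3, 1, 2, 4, 3, 4, 5].
The maximum is 5; one witness is 4, 4, 5, 10, 11 at positions 1,2,3,8,11.

5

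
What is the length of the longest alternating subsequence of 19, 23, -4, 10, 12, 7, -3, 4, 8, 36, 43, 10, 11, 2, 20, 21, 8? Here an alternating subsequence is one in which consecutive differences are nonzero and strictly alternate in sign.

11

A longest alternating subsequence is 19, 23, -4, 10, 7, 36, 10, 11, 2, 20, 8 (positions 1,2,3,4,6,10,12,13,14,15,17); its 10 consecutive differences strictly alternate in sign, and length 11 is optimal.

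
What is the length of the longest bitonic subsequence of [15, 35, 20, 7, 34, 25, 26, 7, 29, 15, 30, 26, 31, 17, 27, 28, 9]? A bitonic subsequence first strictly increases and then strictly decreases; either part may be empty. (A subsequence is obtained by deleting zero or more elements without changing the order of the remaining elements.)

One longest bitonic subsequence is 15, 20, 25, 26, 29, 30, 26, 17, 9 (positions 1,3,6,7,9,11,12,14,17): it rises to 30 then falls. Length 9 is optimal.

9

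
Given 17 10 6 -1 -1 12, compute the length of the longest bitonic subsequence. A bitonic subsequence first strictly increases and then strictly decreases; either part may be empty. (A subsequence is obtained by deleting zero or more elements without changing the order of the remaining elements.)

4

One longest bitonic subsequence is 17, 10, 6, -1 (positions 1,2,3,5): it rises to 17 then falls. Length 4 is optimal.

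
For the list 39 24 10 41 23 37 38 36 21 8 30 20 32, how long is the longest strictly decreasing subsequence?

5

One longest decreasing subsequence is 39, 24, 23, 21, 8 (positions 1,2,5,9,10), of length 5; no longer one exists.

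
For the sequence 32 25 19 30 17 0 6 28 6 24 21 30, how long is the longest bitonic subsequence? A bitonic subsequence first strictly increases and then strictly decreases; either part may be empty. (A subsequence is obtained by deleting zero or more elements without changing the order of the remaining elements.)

Let inc[i] be the LIS ending at i and dec[i] the longest strictly decreasing subsequence starting at i. inc = [1, 1, 1, 2, 1, 1, 2, 3, 2, 3, 3, 4], dec = [5, 4, 3, 4, 2, 1, 1, 3, 1, 2, 1, 1].
max_i inc[i]+dec[i]−1 = 5, with one witness 32, 30, 28, 24, 21.

5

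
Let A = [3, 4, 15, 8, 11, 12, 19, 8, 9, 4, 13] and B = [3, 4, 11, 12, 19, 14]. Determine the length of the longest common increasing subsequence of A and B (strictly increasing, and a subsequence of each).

5

A longest common strictly increasing subsequence is 3, 4, 11, 12, 19 (length 5); it appears in order in both A and B, and no longer such subsequence exists.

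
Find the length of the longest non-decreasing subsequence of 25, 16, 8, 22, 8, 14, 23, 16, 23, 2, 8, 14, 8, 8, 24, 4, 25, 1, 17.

One longest non-decreasing subsequence is 8, 8, 14, 23, 23, 24, 25 (positions 3,5,6,7,9,15,17), of length 7; no longer one exists.

7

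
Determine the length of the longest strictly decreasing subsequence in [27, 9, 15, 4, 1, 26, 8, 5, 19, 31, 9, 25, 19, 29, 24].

4

One longest decreasing subsequence is 27, 9, 4, 1 (positions 1,2,4,5), of length 4; no longer one exists.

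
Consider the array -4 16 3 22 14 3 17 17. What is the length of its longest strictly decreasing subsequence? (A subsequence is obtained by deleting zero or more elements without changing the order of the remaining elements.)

One longest decreasing subsequence is 16, 14, 3 (positions 2,5,6), of length 3; no longer one exists.

3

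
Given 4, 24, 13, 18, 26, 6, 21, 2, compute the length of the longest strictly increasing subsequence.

4

Scanning left to right, the best length ending at each element is: 4→1, 24→2, 13→2, 18→3, 26→4, 6→2, 21→4, 2→1.
So the longest increasing subsequence has length 4, e.g. 4, 13, 18, 26.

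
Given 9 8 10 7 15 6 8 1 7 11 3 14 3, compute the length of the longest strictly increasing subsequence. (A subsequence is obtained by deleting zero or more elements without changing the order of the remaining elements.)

4

Let dp[i] be the longest increasing subsequence ending at position i. Then dp = [1, 1, 2, 1, 3, 1, 2, 1, 2, 3, 2, 4, 2].
The maximum is 4; one witness is 9, 10, 11, 14 at positions 1,3,10,12.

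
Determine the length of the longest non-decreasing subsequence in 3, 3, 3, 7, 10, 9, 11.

6

Let dp[i] be the longest non-decreasing subsequence ending at position i. Then dp = [1, 2, 3, 4, 5, 5, 6].
The maximum is 6; one witness is 3, 3, 3, 7, 10, 11 at positions 1,2,3,4,5,7.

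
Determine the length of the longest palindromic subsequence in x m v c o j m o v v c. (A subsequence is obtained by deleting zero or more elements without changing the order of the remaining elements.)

5

Using dp[i][j] = 2 + dp[i+1][j−1] if the ends match, else max(dp[i+1][j], dp[i][j−1]):
dp[1][11] = 5. A witness is comoc at positions 4,5,7,8,11.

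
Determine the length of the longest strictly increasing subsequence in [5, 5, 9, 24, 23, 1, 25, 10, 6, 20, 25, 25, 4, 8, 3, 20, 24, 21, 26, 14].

Let dp[i] be the longest increasing subsequence ending at position i. Then dp = [1, 1, 2, 3, 3, 1, 4, 3, 2, 4, 5, 5, 2, 3, 2, 4, 5, 5, 6, 4].
The maximum is 6; one witness is 5, 9, 10, 20, 25, 26 at positions 1,3,8,10,11,19.

6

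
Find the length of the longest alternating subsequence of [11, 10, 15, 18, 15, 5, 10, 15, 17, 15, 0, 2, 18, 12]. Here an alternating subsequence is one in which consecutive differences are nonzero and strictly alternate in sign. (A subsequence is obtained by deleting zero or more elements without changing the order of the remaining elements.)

Track the best alternating length ending on an up-step vs a down-step at each position: up/down = 1/1, 1/2, 3/1, 3/1, 3/4, 1/4, 5/4, 5/4, 5/4, 5/6, 1/6, 7/6, 7/1, 7/8.
The maximum over both is 8; one such subsequence is 11, 10, 18, 15, 17, 15, 18, 12.

8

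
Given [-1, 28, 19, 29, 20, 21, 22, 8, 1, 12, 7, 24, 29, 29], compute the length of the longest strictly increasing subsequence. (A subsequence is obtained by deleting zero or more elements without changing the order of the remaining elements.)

7

Scanning left to right, the best length ending at each element is: -1→1, 28→2, 19→2, 29→3, 20→3, 21→4, 22→5, 8→2, 1→2, 12→3, 7→3, 24→6, 29→7, 29→7.
So the longest increasing subsequence has length 7, e.g. -1, 19, 20, 21, 22, 24, 29.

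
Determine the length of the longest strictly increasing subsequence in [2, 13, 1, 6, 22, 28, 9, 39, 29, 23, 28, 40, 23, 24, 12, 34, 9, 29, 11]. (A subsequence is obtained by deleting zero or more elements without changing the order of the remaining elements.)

One longest increasing subsequence is 2, 13, 22, 28, 39, 40 (positions 1,2,5,6,8,12), of length 6; no longer one exists.

6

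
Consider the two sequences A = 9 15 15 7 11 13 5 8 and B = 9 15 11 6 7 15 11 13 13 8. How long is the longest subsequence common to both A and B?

A longest common subsequence is 9, 15, 15, 11, 13, 8 (length 6); the LCS DP confirms no longer common subsequence exists.

6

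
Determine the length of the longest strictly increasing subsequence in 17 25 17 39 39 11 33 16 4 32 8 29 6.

3

Let dp[i] be the longest increasing subsequence ending at position i. Then dp = [1, 2, 1, 3, 3, 1, 3, 2, 1, 3, 2, 3, 2].
The maximum is 3; one witness is 17, 25, 39 at positions 1,2,4.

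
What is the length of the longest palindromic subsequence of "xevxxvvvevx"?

One longest palindromic subsequence is xevvvvex (positions 1,2,3,6,7,8,9,11); it reads the same forward and backward, and the interval DP gives dp[1][11] = 8.

8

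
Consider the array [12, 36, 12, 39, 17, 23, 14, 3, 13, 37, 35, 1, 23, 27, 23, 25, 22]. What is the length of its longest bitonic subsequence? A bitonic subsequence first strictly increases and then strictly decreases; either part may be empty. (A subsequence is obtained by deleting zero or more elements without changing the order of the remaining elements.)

8

One longest bitonic subsequence is 12, 36, 39, 37, 35, 27, 25, 22 (positions 1,2,4,10,11,14,16,17): it rises to 39 then falls. Length 8 is optimal.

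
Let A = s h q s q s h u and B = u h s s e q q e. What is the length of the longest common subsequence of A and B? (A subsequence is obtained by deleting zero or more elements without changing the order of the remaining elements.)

A longest common subsequence is sqq (length 3); the LCS DP confirms no longer common subsequence exists.

3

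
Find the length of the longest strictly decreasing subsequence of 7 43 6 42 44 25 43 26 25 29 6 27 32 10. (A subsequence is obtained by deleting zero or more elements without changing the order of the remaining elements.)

One longest decreasing subsequence is 43, 42, 26, 25, 6 (positions 2,4,8,9,11), of length 5; no longer one exists.

5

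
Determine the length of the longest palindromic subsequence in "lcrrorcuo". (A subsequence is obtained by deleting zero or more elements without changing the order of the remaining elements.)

5

Using dp[i][j] = 2 + dp[i+1][j−1] if the ends match, else max(dp[i+1][j], dp[i][j−1]):
dp[1][9] = 5. A witness is crorc at positions 2,3,5,6,7.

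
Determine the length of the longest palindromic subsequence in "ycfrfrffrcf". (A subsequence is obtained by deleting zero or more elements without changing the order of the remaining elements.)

Using dp[i][j] = 2 + dp[i+1][j−1] if the ends match, else max(dp[i+1][j], dp[i][j−1]):
dp[1][11] = 7. A witness is frfffrf at positions 3,4,5,7,8,9,11.

7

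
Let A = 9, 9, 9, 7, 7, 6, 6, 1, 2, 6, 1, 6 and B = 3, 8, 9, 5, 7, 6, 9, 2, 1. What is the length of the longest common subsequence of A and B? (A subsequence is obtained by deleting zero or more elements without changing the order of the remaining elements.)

5

A longest common subsequence is 9, 7, 6, 2, 1 (length 5); the LCS DP confirms no longer common subsequence exists.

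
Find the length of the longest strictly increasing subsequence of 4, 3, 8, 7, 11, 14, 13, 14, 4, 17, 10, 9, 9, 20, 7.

Let dp[i] be the longest increasing subsequence ending at position i. Then dp = [1, 1, 2, 2, 3, 4, 4, 5, 2, 6, 3, 3, 3, 7, 3].
The maximum is 7; one witness is 4, 8, 11, 13, 14, 17, 20 at positions 1,3,5,7,8,10,14.

7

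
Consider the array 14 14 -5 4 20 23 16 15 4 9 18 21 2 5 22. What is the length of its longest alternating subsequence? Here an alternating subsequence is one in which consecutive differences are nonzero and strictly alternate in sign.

7

Track the best alternating length ending on an up-step vs a down-step at each position: up/down = 1/1, 1/1, 1/2, 3/2, 3/1, 3/1, 3/4, 3/4, 3/4, 5/4, 5/4, 5/4, 3/6, 7/6, 7/4.
The maximum over both is 7; one such subsequence is 14, -5, 20, 4, 9, 2, 5.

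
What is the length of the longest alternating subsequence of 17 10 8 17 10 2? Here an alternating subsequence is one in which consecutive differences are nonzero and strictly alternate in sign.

A longest alternating subsequence is 17, 10, 17, 10 (positions 1,2,4,5); its 3 consecutive differences strictly alternate in sign, and length 4 is optimal.

4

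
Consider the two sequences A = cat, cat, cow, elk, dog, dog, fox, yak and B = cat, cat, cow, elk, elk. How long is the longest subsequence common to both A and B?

4

A longest common subsequence is cat, cat, cow, elk (length 4); the LCS DP confirms no longer common subsequence exists.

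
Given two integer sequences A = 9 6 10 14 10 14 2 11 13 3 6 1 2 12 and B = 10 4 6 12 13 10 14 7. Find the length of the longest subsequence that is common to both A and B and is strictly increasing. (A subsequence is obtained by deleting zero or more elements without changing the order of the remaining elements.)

3

For each value that appears in both, track the longest common increasing run ending there.
The best achievable length is 3; one witness is 6, 10, 14 (A-positions 2,3,4, B-positions 3,6,7).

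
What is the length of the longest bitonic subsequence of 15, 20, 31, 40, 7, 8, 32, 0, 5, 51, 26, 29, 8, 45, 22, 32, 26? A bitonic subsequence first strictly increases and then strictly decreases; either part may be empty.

One longest bitonic subsequence is 15, 20, 31, 40, 51, 45, 32, 26 (positions 1,2,3,4,10,14,16,17): it rises to 51 then falls. Length 8 is optimal.

8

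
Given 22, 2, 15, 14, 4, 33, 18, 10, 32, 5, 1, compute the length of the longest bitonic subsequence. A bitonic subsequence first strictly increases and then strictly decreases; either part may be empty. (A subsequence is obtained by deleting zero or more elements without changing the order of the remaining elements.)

7

One longest bitonic subsequence is 2, 15, 33, 18, 10, 5, 1 (positions 2,3,6,7,8,10,11): it rises to 33 then falls. Length 7 is optimal.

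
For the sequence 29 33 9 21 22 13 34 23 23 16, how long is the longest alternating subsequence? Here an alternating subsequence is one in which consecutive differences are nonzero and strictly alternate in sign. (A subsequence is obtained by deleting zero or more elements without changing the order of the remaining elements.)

Track the best alternating length ending on an up-step vs a down-step at each position: up/down = 1/1, 2/1, 1/3, 4/3, 4/3, 4/5, 6/1, 6/7, 6/7, 6/7.
The maximum over both is 7; one such subsequence is 29, 33, 9, 21, 13, 34, 23.

7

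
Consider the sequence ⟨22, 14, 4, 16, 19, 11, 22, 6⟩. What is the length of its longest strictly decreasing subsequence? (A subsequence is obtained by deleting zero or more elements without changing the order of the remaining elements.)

One longest decreasing subsequence is 22, 14, 11, 6 (positions 1,2,6,8), of length 4; no longer one exists.

4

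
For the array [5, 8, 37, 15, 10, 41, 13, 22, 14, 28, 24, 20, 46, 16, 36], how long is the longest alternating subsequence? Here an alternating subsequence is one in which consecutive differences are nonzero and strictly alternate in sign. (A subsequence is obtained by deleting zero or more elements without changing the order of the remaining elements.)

12

Track the best alternating length ending on an up-step vs a down-step at each position: up/down = 1/1, 2/1, 2/1, 2/3, 2/3, 4/1, 4/5, 6/5, 6/7, 8/5, 8/9, 8/9, 10/1, 8/11, 12/11.
The maximum over both is 12; one such subsequence is 5, 37, 15, 41, 13, 22, 14, 28, 24, 46, 16, 36.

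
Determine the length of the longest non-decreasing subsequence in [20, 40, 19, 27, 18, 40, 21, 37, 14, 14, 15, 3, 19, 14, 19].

Scanning left to right, the best length ending at each element is: 20→1, 40→2, 19→1, 27→2, 18→1, 40→3, 21→2, 37→3, 14→1, 14→2, 15→3, 3→1, 19→4, 14→3, 19→5.
So the longest non-decreasing subsequence has length 5, e.g. 14, 14, 15, 19, 19.

5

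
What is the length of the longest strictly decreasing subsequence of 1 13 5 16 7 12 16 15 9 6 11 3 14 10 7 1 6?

Scanning left to right, the best length ending at each element is: 1→1, 13→1, 5→2, 16→1, 7→2, 12→2, 16→1, 15→2, 9→3, 6→4, 11→3, 3→5, 14→3, 10→4, 7→5, 1→6, 6→6.
So the longest decreasing subsequence has length 6, e.g. 13, 12, 9, 6, 3, 1.

6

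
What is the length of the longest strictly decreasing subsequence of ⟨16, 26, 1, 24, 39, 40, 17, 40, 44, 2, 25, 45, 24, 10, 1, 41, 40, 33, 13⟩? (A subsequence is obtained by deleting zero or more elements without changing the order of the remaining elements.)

Let dp[i] be the longest decreasing subsequence ending at position i. Then dp = [1, 1, 2, 2, 1, 1, 3, 1, 1, 4, 2, 1, 3, 4, 5, 2, 3, 4, 5].
The maximum is 5; one witness is 26, 24, 17, 2, 1 at positions 2,4,7,10,15.

5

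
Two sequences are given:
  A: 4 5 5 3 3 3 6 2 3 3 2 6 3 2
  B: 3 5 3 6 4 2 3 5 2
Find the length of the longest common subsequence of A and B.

6

A longest common subsequence is 5, 3, 6, 2, 3, 2 (length 6); the LCS DP confirms no longer common subsequence exists.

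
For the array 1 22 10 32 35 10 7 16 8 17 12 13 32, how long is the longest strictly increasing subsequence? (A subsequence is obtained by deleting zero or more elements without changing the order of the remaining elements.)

Let dp[i] be the longest increasing subsequence ending at position i. Then dp = [1, 2, 2, 3, 4, 2, 2, 3, 3, 4, 4, 5, 6].
The maximum is 6; one witness is 1, 7, 8, 12, 13, 32 at positions 1,7,9,11,12,13.

6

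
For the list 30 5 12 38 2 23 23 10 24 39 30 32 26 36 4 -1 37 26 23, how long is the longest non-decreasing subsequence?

One longest non-decreasing subsequence is 5, 12, 23, 23, 24, 30, 32, 36, 37 (positions 2,3,6,7,9,11,12,14,17), of length 9; no longer one exists.

9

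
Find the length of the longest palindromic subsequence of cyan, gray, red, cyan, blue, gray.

3

One longest palindromic subsequence is gray blue gray (positions 2,5,6); it reads the same forward and backward, and the interval DP gives dp[1][6] = 3.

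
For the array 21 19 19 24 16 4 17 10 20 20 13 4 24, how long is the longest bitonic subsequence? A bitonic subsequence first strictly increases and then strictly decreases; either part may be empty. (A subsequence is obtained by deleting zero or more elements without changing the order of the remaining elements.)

5

One longest bitonic subsequence is 21, 19, 17, 13, 4 (positions 1,3,7,11,12): it rises to 21 then falls. Length 5 is optimal.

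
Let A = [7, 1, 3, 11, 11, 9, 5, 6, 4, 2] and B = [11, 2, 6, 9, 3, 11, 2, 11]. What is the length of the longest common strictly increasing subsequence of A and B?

2

A longest common strictly increasing subsequence is 3, 11 (length 2); it appears in order in both A and B, and no longer such subsequence exists.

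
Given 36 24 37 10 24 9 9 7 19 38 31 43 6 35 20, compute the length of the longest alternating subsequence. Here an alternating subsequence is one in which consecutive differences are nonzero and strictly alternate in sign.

A longest alternating subsequence is 36, 24, 37, 10, 24, 9, 38, 31, 43, 6, 35, 20 (positions 1,2,3,4,5,6,10,11,12,13,14,15); its 11 consecutive differences strictly alternate in sign, and length 12 is optimal.

12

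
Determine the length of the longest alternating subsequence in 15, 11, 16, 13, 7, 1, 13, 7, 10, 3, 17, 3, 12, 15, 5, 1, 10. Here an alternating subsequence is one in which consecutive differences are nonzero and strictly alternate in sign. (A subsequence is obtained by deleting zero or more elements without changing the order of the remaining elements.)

A longest alternating subsequence is 15, 11, 16, 7, 13, 7, 10, 3, 17, 3, 12, 5, 10 (positions 1,2,3,5,7,8,9,10,11,12,13,15,17); its 12 consecutive differences strictly alternate in sign, and length 13 is optimal.

13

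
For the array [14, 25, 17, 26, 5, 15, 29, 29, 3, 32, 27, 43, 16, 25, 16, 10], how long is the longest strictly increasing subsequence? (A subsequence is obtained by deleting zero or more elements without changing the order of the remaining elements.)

One longest increasing subsequence is 14, 25, 26, 29, 32, 43 (positions 1,2,4,7,10,12), of length 6; no longer one exists.

6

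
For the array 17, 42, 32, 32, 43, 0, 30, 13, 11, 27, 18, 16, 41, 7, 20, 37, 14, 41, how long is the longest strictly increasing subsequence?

6

Scanning left to right, the best length ending at each element is: 17→1, 42→2, 32→2, 32→2, 43→3, 0→1, 30→2, 13→2, 11→2, 27→3, 18→3, 16→3, 41→4, 7→2, 20→4, 37→5, 14→3, 41→6.
So the longest increasing subsequence has length 6, e.g. 0, 13, 18, 20, 37, 41.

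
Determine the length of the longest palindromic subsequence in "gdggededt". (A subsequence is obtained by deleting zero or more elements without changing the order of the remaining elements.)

5

Using dp[i][j] = 2 + dp[i+1][j−1] if the ends match, else max(dp[i+1][j], dp[i][j−1]):
dp[1][9] = 5. A witness is deded at positions 2,5,6,7,8.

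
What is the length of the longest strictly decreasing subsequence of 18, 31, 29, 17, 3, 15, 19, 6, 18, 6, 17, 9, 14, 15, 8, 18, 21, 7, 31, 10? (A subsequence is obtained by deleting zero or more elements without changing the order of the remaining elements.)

8

Scanning left to right, the best length ending at each element is: 18→1, 31→1, 29→2, 17→3, 3→4, 15→4, 19→3, 6→5, 18→4, 6→5, 17→5, 9→6, 14→6, 15→6, 8→7, 18→4, 21→3, 7→8, 31→1, 10→7.
So the longest decreasing subsequence has length 8, e.g. 31, 29, 19, 18, 17, 9, 8, 7.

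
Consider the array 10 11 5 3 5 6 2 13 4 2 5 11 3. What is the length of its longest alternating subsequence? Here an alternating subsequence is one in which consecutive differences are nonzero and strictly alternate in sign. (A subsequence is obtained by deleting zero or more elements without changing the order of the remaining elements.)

9

Track the best alternating length ending on an up-step vs a down-step at each position: up/down = 1/1, 2/1, 1/3, 1/3, 4/3, 4/3, 1/5, 6/1, 6/7, 1/7, 8/7, 8/7, 8/9.
The maximum over both is 9; one such subsequence is 10, 11, 3, 5, 2, 13, 4, 5, 3.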